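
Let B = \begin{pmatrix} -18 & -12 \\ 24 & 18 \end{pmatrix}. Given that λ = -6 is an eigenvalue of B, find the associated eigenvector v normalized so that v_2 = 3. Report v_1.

B + 6I = [[-12, -12], [24, 24]].
Solving (B + 6I)v = 0 gives the eigenspace spanned by (-3, 3).
With v_2 = 3, v = (-3, 3), so v_1 = -3.

-3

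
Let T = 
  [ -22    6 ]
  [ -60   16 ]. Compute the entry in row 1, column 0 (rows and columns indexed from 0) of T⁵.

Characteristic polynomial: s^2 + 6s + 8 = (s + 2)(s + 4), so the eigenvalues are -4, -2.
s=-2: eigenvector (3, 10).
s=-4: eigenvector (1, 3).
P = [[3, 1], [10, 3]], D = diag(-2, -4), P⁻¹ = [[-3, 1], [10, -3]].
T⁵ = P·diag(-32, -1024)·P⁻¹ = [[-9952, 2976], [-29760, 8896]].
The requested entry is -29760.

-29760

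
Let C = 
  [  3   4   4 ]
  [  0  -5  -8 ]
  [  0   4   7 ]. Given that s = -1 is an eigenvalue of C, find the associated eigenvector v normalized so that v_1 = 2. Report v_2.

C + 1I = [[4, 4, 4], [0, -4, -8], [0, 4, 8]].
Solving (C + 1I)v = 0 gives the eigenspace spanned by (2, -4, 2).
With v_1 = 2, v = (2, -4, 2), so v_2 = -4.

-4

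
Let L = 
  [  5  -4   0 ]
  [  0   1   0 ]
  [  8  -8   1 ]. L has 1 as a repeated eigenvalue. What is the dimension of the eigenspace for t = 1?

2

L − 1I = [[4, -4, 0], [0, 0, 0], [8, -8, 0]].
This matrix has rank 1, so its null space has dimension 3 − 1 = 2.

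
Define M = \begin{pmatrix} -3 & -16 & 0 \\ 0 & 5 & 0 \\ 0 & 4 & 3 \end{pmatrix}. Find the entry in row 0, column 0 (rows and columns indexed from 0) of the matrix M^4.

Characteristic polynomial: λ^3 - 5λ^2 - 9λ + 45 = (λ - 5)(λ - 3)(λ + 3), so the eigenvalues are -3, 3, 5.
λ=-3: eigenvector (1, 0, 0).
λ=5: eigenvector (-2, 1, 2).
λ=3: eigenvector (0, 0, 1).
P = [[1, -2, 0], [0, 1, 0], [0, 2, 1]], D = diag(-3, 5, 3), P⁻¹ = [[1, 2, 0], [0, 1, 0], [0, -2, 1]].
M⁴ = P·diag(81, 625, 81)·P⁻¹ = [[81, -1088, 0], [0, 625, 0], [0, 1088, 81]].
The requested entry is 81.

81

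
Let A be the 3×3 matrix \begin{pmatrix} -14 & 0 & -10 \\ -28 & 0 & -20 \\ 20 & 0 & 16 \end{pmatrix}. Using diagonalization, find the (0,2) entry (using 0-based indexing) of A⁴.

-1040

Characteristic polynomial: r^3 - 2r^2 - 24r = r(r - 6)(r + 4), so the eigenvalues are -4, 0, 6.
r=-4: eigenvector (1, 2, -1).
r=6: eigenvector (-1, -2, 2).
r=0: eigenvector (0, 1, 0).
P = [[1, -1, 0], [2, -2, 1], [-1, 2, 0]], D = diag(-4, 6, 0), P⁻¹ = [[2, 0, 1], [1, 0, 1], [-2, 1, 0]].
A⁴ = P·diag(256, 1296, 0)·P⁻¹ = [[-784, 0, -1040], [-1568, 0, -2080], [2080, 0, 2336]].
The requested entry is -1040.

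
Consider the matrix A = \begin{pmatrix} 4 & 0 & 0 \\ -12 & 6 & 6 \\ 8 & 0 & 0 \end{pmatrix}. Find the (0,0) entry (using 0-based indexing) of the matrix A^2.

Characteristic polynomial: r^3 - 10r^2 + 24r = r(r - 6)(r - 4), so the eigenvalues are 0, 4, 6.
r=4: eigenvector (1, 0, 2).
r=6: eigenvector (0, 1, 0).
r=0: eigenvector (0, -1, 1).
P = [[1, 0, 0], [0, 1, -1], [2, 0, 1]], D = diag(4, 6, 0), P⁻¹ = [[1, 0, 0], [-2, 1, 1], [-2, 0, 1]].
A² = P·diag(16, 36, 0)·P⁻¹ = [[16, 0, 0], [-72, 36, 36], [32, 0, 0]].
The requested entry is 16.

16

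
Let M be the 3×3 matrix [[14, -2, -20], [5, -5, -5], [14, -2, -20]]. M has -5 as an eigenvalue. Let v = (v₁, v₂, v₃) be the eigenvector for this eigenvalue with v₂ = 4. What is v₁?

M + 5I = [[19, -2, -20], [5, 0, -5], [14, -2, -15]].
Solving (M + 5I)v = 0 gives the eigenspace spanned by (-8, 4, -8).
With v₂ = 4, v = (-8, 4, -8), so v₁ = -8.

-8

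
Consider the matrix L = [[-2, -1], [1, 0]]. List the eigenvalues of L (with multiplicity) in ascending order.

Characteristic polynomial: p(t) = t^2 + 2t + 1 = (t + 1)^2.
Roots (with multiplicity): -1, -1.

-1, -1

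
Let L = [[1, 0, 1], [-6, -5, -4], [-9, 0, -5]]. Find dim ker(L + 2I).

L + 2I = [[3, 0, 1], [-6, -3, -4], [-9, 0, -3]].
This matrix has rank 2, so its null space has dimension 3 − 2 = 1.

1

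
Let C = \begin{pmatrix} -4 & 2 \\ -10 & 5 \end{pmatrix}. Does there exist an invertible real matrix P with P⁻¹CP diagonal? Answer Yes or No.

Yes

Characteristic polynomial: p(λ) = λ^2 - λ = λ(λ - 1).
All 2 eigenvalues are distinct, so C is diagonalizable.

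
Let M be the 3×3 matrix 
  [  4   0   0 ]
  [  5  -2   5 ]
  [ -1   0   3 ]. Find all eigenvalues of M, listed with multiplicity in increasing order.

Characteristic polynomial: p(μ) = μ^3 - 5μ^2 - 2μ + 24 = (μ - 4)(μ - 3)(μ + 2).
Roots (with multiplicity): -2, 3, 4.

-2, 3, 4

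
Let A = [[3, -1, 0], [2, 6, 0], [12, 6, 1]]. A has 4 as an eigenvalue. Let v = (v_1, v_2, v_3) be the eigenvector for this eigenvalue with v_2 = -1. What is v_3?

A − 4I = [[-1, -1, 0], [2, 2, 0], [12, 6, -3]].
Solving (A − 4I)v = 0 gives the eigenspace spanned by (1, -1, 2).
With v_2 = -1, v = (1, -1, 2), so v_3 = 2.

2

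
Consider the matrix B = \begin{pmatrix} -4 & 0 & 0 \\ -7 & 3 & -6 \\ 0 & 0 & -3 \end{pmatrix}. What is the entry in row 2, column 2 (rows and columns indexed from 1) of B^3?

27

Characteristic polynomial: μ^3 + 4μ^2 - 9μ - 36 = (μ - 3)(μ + 3)(μ + 4), so the eigenvalues are -4, -3, 3.
μ=-4: eigenvector (1, 1, 0).
μ=3: eigenvector (0, 1, 0).
μ=-3: eigenvector (0, 1, 1).
P = [[1, 0, 0], [1, 1, 1], [0, 0, 1]], D = diag(-4, 3, -3), P⁻¹ = [[1, 0, 0], [-1, 1, -1], [0, 0, 1]].
B³ = P·diag(-64, 27, -27)·P⁻¹ = [[-64, 0, 0], [-91, 27, -54], [0, 0, -27]].
The requested entry is 27.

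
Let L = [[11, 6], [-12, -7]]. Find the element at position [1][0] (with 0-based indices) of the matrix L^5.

-6252

Characteristic polynomial: λ^2 - 4λ - 5 = (λ - 5)(λ + 1), so the eigenvalues are -1, 5.
λ=5: eigenvector (1, -1).
λ=-1: eigenvector (-1, 2).
P = [[1, -1], [-1, 2]], D = diag(5, -1), P⁻¹ = [[2, 1], [1, 1]].
L⁵ = P·diag(3125, -1)·P⁻¹ = [[6251, 3126], [-6252, -3127]].
The requested entry is -6252.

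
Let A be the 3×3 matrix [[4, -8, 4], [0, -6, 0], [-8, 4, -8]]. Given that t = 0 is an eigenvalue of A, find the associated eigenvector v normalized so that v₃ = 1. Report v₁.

-1

A = [[4, -8, 4], [0, -6, 0], [-8, 4, -8]].
Solving (A)v = 0 gives the eigenspace spanned by (-1, 0, 1).
With v₃ = 1, v = (-1, 0, 1), so v₁ = -1.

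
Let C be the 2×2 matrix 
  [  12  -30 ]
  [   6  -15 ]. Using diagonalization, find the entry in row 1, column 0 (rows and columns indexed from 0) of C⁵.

Characteristic polynomial: r^2 + 3r = r(r + 3), so the eigenvalues are -3, 0.
r=-3: eigenvector (2, 1).
r=0: eigenvector (5, 2).
P = [[2, 5], [1, 2]], D = diag(-3, 0), P⁻¹ = [[-2, 5], [1, -2]].
C⁵ = P·diag(-243, 0)·P⁻¹ = [[972, -2430], [486, -1215]].
The requested entry is 486.

486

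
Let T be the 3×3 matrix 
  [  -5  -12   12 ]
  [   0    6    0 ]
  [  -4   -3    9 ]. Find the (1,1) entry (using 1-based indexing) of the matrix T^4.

-239

Characteristic polynomial: λ^3 - 10λ^2 + 27λ - 18 = (λ - 6)(λ - 3)(λ - 1), so the eigenvalues are 1, 3, 6.
λ=3: eigenvector (-3, 0, -2).
λ=6: eigenvector (0, 1, 1).
λ=1: eigenvector (2, 0, 1).
P = [[-3, 0, 2], [0, 1, 0], [-2, 1, 1]], D = diag(3, 6, 1), P⁻¹ = [[1, 2, -2], [0, 1, 0], [2, 3, -3]].
T⁴ = P·diag(81, 1296, 1)·P⁻¹ = [[-239, -480, 480], [0, 1296, 0], [-160, 975, 321]].
The requested entry is -239.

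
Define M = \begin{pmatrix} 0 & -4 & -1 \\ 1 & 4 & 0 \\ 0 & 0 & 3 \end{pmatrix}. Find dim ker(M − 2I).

1

M − 2I = [[-2, -4, -1], [1, 2, 0], [0, 0, 1]].
This matrix has rank 2, so its null space has dimension 3 − 2 = 1.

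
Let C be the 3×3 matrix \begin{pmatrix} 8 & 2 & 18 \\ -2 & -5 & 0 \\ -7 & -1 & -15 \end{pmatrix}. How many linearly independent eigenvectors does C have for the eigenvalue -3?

1

C + 3I = [[11, 2, 18], [-2, -2, 0], [-7, -1, -12]].
This matrix has rank 2, so its null space has dimension 3 − 2 = 1.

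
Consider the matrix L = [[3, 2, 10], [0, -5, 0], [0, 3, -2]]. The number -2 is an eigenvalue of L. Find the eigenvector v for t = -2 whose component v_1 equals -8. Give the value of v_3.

L + 2I = [[5, 2, 10], [0, -3, 0], [0, 3, 0]].
Solving (L + 2I)v = 0 gives the eigenspace spanned by (-8, 0, 4).
With v_1 = -8, v = (-8, 0, 4), so v_3 = 4.

4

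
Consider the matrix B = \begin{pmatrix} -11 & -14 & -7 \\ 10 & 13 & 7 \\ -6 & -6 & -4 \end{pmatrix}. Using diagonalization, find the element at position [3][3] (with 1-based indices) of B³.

-64

Characteristic polynomial: s^3 + 2s^2 - 11s - 12 = (s - 3)(s + 1)(s + 4), so the eigenvalues are -4, -1, 3.
s=3: eigenvector (1, -1, 0).
s=-1: eigenvector (0, 1, -2).
s=-4: eigenvector (1, -1, 1).
P = [[1, 0, 1], [-1, 1, -1], [0, -2, 1]], D = diag(3, -1, -4), P⁻¹ = [[-1, -2, -1], [1, 1, 0], [2, 2, 1]].
B³ = P·diag(27, -1, -64)·P⁻¹ = [[-155, -182, -91], [154, 181, 91], [-126, -126, -64]].
The requested entry is -64.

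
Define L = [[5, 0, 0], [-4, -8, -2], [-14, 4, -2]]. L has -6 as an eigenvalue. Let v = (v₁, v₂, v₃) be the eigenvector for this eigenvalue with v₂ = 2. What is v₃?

-2

L + 6I = [[11, 0, 0], [-4, -2, -2], [-14, 4, 4]].
Solving (L + 6I)v = 0 gives the eigenspace spanned by (0, 2, -2).
With v₂ = 2, v = (0, 2, -2), so v₃ = -2.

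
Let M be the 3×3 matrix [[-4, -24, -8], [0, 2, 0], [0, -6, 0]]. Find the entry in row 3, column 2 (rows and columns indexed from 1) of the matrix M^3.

Characteristic polynomial: λ^3 + 2λ^2 - 8λ = λ(λ - 2)(λ + 4), so the eigenvalues are -4, 0, 2.
λ=-4: eigenvector (1, 0, 0).
λ=2: eigenvector (0, 1, -3).
λ=0: eigenvector (-2, 0, 1).
P = [[1, 0, -2], [0, 1, 0], [0, -3, 1]], D = diag(-4, 2, 0), P⁻¹ = [[1, 6, 2], [0, 1, 0], [0, 3, 1]].
M³ = P·diag(-64, 8, 0)·P⁻¹ = [[-64, -384, -128], [0, 8, 0], [0, -24, 0]].
The requested entry is -24.

-24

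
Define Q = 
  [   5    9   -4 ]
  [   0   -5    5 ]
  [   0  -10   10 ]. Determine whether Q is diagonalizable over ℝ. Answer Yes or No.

Characteristic polynomial: p(r) = r^3 - 10r^2 + 25r = r(r - 5)^2.
r = 5 has algebraic multiplicity 2; rank(Q − 5I) = 2, so geometric multiplicity = 1.
Geometric multiplicity < algebraic multiplicity, so Q is not diagonalizable.

No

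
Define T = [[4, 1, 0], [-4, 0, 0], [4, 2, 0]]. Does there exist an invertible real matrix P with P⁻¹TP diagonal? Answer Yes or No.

Characteristic polynomial: p(μ) = μ^3 - 4μ^2 + 4μ = μ(μ - 2)^2.
μ = 2 has algebraic multiplicity 2; rank(T − 2I) = 2, so geometric multiplicity = 1.
Geometric multiplicity < algebraic multiplicity, so T is not diagonalizable.

No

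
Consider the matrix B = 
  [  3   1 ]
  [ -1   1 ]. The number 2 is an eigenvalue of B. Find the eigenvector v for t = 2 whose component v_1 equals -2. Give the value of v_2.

B − 2I = [[1, 1], [-1, -1]].
Solving (B − 2I)v = 0 gives the eigenspace spanned by (-2, 2).
With v_1 = -2, v = (-2, 2), so v_2 = 2.

2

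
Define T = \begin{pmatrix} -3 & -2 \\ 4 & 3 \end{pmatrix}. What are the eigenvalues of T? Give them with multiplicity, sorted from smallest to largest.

Characteristic polynomial: p(μ) = μ^2 - 1 = (μ - 1)(μ + 1).
Roots (with multiplicity): -1, 1.

-1, 1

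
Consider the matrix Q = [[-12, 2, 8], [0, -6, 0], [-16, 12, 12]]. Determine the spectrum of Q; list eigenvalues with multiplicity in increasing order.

Characteristic polynomial: p(t) = t^3 + 6t^2 - 16t - 96 = (t - 4)(t + 4)(t + 6).
Roots (with multiplicity): -6, -4, 4.

-6, -4, 4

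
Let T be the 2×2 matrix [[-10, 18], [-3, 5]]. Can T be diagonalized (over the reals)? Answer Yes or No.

Yes

Characteristic polynomial: p(λ) = λ^2 + 5λ + 4 = (λ + 1)(λ + 4).
All 2 eigenvalues are distinct, so T is diagonalizable.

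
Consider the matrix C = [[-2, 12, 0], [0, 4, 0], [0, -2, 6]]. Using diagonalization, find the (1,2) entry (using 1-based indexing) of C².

24

Characteristic polynomial: μ^3 - 8μ^2 + 4μ + 48 = (μ - 6)(μ - 4)(μ + 2), so the eigenvalues are -2, 4, 6.
μ=4: eigenvector (2, 1, 1).
μ=6: eigenvector (0, 0, -1).
μ=-2: eigenvector (1, 0, 0).
P = [[2, 0, 1], [1, 0, 0], [1, -1, 0]], D = diag(4, 6, -2), P⁻¹ = [[0, 1, 0], [0, 1, -1], [1, -2, 0]].
C² = P·diag(16, 36, 4)·P⁻¹ = [[4, 24, 0], [0, 16, 0], [0, -20, 36]].
The requested entry is 24.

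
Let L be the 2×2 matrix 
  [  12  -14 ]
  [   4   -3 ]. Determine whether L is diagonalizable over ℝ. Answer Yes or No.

Yes

Characteristic polynomial: p(λ) = λ^2 - 9λ + 20 = (λ - 5)(λ - 4).
All 2 eigenvalues are distinct, so L is diagonalizable.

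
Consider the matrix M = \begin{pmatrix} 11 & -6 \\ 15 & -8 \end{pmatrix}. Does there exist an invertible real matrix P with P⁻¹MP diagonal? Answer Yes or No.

Characteristic polynomial: p(t) = t^2 - 3t + 2 = (t - 2)(t - 1).
All 2 eigenvalues are distinct, so M is diagonalizable.

Yes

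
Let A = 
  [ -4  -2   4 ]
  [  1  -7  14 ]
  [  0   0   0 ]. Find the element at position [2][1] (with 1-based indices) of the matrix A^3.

Characteristic polynomial: μ^3 + 11μ^2 + 30μ = μ(μ + 5)(μ + 6), so the eigenvalues are -6, -5, 0.
μ=-6: eigenvector (-1, -1, 0).
μ=-5: eigenvector (2, 1, 0).
μ=0: eigenvector (0, 2, 1).
P = [[-1, 2, 0], [-1, 1, 2], [0, 0, 1]], D = diag(-6, -5, 0), P⁻¹ = [[1, -2, 4], [1, -1, 2], [0, 0, 1]].
A³ = P·diag(-216, -125, 0)·P⁻¹ = [[-34, -182, 364], [91, -307, 614], [0, 0, 0]].
The requested entry is 91.

91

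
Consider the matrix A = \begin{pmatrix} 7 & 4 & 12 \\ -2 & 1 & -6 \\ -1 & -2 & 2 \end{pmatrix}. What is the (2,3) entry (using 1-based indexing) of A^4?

Characteristic polynomial: r^3 - 10r^2 + 31r - 30 = (r - 5)(r - 3)(r - 2), so the eigenvalues are 2, 3, 5.
r=3: eigenvector (5, -2, -1).
r=2: eigenvector (-4, 2, 1).
r=5: eigenvector (-2, 1, 0).
P = [[5, -4, -2], [-2, 2, 1], [-1, 1, 0]], D = diag(3, 2, 5), P⁻¹ = [[1, 2, 0], [1, 2, 1], [0, 1, -2]].
A⁴ = P·diag(81, 16, 625)·P⁻¹ = [[341, -568, 2436], [-130, 365, -1218], [-65, -130, 16]].
The requested entry is -1218.

-1218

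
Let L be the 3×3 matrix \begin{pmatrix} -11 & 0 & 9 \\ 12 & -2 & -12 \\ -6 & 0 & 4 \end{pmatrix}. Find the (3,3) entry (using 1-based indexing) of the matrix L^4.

Characteristic polynomial: r^3 + 9r^2 + 24r + 20 = (r + 2)^2(r + 5), so the eigenvalues are -5, -2, -2.
r=-2: eigenvector (1, 0, 1).
r=-2: eigenvector (-1, 1, -1).
r=-5: eigenvector (3, -4, 2).
P = [[1, -1, 3], [0, 1, -4], [1, -1, 2]], D = diag(-2, -2, -5), P⁻¹ = [[2, 1, -1], [4, 1, -4], [1, 0, -1]].
L⁴ = P·diag(16, 16, 625)·P⁻¹ = [[1843, 0, -1827], [-2436, 16, 2436], [1218, 0, -1202]].
The requested entry is -1202.

-1202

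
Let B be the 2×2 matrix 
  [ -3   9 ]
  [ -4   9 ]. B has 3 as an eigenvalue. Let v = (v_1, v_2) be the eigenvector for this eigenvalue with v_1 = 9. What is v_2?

6

B − 3I = [[-6, 9], [-4, 6]].
Solving (B − 3I)v = 0 gives the eigenspace spanned by (9, 6).
With v_1 = 9, v = (9, 6), so v_2 = 6.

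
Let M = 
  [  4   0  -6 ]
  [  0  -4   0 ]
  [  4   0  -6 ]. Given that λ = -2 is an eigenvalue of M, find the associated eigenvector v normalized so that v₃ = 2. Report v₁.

M + 2I = [[6, 0, -6], [0, -2, 0], [4, 0, -4]].
Solving (M + 2I)v = 0 gives the eigenspace spanned by (2, 0, 2).
With v₃ = 2, v = (2, 0, 2), so v₁ = 2.

2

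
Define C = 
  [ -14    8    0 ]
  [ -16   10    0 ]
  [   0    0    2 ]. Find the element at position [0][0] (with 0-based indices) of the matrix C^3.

Characteristic polynomial: r^3 + 2r^2 - 20r + 24 = (r - 2)^2(r + 6), so the eigenvalues are -6, 2, 2.
r=2: eigenvector (0, 0, 1).
r=-6: eigenvector (-1, -1, 0).
r=2: eigenvector (1, 2, -1).
P = [[0, -1, 1], [0, -1, 2], [1, 0, -1]], D = diag(2, -6, 2), P⁻¹ = [[-1, 1, 1], [-2, 1, 0], [-1, 1, 0]].
C³ = P·diag(8, -216, 8)·P⁻¹ = [[-440, 224, 0], [-448, 232, 0], [0, 0, 8]].
The requested entry is -440.

-440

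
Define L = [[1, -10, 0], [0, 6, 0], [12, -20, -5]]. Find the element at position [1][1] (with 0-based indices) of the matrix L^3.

Characteristic polynomial: μ^3 - 2μ^2 - 29μ + 30 = (μ - 6)(μ - 1)(μ + 5), so the eigenvalues are -5, 1, 6.
μ=1: eigenvector (1, 0, 2).
μ=-5: eigenvector (0, 0, 1).
μ=6: eigenvector (-2, 1, -4).
P = [[1, 0, -2], [0, 0, 1], [2, 1, -4]], D = diag(1, -5, 6), P⁻¹ = [[1, 2, 0], [-2, 0, 1], [0, 1, 0]].
L³ = P·diag(1, -125, 216)·P⁻¹ = [[1, -430, 0], [0, 216, 0], [252, -860, -125]].
The requested entry is 216.

216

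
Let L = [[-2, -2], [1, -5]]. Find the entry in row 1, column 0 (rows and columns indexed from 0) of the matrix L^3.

Characteristic polynomial: r^2 + 7r + 12 = (r + 3)(r + 4), so the eigenvalues are -4, -3.
r=-3: eigenvector (2, 1).
r=-4: eigenvector (-1, -1).
P = [[2, -1], [1, -1]], D = diag(-3, -4), P⁻¹ = [[1, -1], [1, -2]].
L³ = P·diag(-27, -64)·P⁻¹ = [[10, -74], [37, -101]].
The requested entry is 37.

37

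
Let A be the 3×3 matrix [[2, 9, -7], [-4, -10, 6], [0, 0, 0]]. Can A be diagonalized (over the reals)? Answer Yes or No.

Characteristic polynomial: p(r) = r^3 + 8r^2 + 16r = r(r + 4)^2.
r = -4 has algebraic multiplicity 2; rank(A + 4I) = 2, so geometric multiplicity = 1.
Geometric multiplicity < algebraic multiplicity, so A is not diagonalizable.

No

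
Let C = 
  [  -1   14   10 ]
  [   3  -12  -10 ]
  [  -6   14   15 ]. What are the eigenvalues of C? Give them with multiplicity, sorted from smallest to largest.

-5, 2, 5

Characteristic polynomial: p(r) = r^3 - 2r^2 - 25r + 50 = (r - 5)(r - 2)(r + 5).
Roots (with multiplicity): -5, 2, 5.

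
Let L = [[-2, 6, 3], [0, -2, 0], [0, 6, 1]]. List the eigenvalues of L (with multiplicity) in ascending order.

Characteristic polynomial: p(r) = r^3 + 3r^2 - 4 = (r - 1)(r + 2)^2.
Roots (with multiplicity): -2, -2, 1.

-2, -2, 1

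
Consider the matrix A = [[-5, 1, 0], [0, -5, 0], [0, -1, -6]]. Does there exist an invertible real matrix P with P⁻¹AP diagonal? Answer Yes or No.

No

Characteristic polynomial: p(r) = r^3 + 16r^2 + 85r + 150 = (r + 5)^2(r + 6).
r = -5 has algebraic multiplicity 2; rank(A + 5I) = 2, so geometric multiplicity = 1.
Geometric multiplicity < algebraic multiplicity, so A is not diagonalizable.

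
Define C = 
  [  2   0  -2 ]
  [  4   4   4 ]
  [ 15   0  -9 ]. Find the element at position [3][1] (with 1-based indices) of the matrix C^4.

-2625

Characteristic polynomial: s^3 + 3s^2 - 16s - 48 = (s - 4)(s + 3)(s + 4), so the eigenvalues are -4, -3, 4.
s=-4: eigenvector (1, -2, 3).
s=-3: eigenvector (-2, 4, -5).
s=4: eigenvector (0, 1, 0).
P = [[1, -2, 0], [-2, 4, 1], [3, -5, 0]], D = diag(-4, -3, 4), P⁻¹ = [[-5, 0, 2], [-3, 0, 1], [2, 1, 0]].
C⁴ = P·diag(256, 81, 256)·P⁻¹ = [[-794, 0, 350], [2100, 256, -700], [-2625, 0, 1131]].
The requested entry is -2625.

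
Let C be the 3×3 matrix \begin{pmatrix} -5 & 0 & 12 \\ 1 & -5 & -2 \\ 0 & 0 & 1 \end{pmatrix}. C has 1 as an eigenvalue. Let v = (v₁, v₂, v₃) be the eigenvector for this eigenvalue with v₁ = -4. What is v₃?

-2

C − 1I = [[-6, 0, 12], [1, -6, -2], [0, 0, 0]].
Solving (C − 1I)v = 0 gives the eigenspace spanned by (-4, 0, -2).
With v₁ = -4, v = (-4, 0, -2), so v₃ = -2.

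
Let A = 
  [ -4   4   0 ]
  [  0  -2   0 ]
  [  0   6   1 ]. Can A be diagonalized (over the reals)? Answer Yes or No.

Characteristic polynomial: p(s) = s^3 + 5s^2 + 2s - 8 = (s - 1)(s + 2)(s + 4).
All 3 eigenvalues are distinct, so A is diagonalizable.

Yes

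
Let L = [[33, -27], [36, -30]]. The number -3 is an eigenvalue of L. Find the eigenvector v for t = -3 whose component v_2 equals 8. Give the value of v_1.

L + 3I = [[36, -27], [36, -27]].
Solving (L + 3I)v = 0 gives the eigenspace spanned by (6, 8).
With v_2 = 8, v = (6, 8), so v_1 = 6.

6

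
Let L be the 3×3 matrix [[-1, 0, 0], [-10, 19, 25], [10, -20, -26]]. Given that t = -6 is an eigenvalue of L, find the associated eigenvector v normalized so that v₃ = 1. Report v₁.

L + 6I = [[5, 0, 0], [-10, 25, 25], [10, -20, -20]].
Solving (L + 6I)v = 0 gives the eigenspace spanned by (0, -1, 1).
With v₃ = 1, v = (0, -1, 1), so v₁ = 0.

0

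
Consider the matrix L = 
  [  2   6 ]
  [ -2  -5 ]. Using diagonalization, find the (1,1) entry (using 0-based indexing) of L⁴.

Characteristic polynomial: μ^2 + 3μ + 2 = (μ + 1)(μ + 2), so the eigenvalues are -2, -1.
μ=-2: eigenvector (-3, 2).
μ=-1: eigenvector (-2, 1).
P = [[-3, -2], [2, 1]], D = diag(-2, -1), P⁻¹ = [[1, 2], [-2, -3]].
L⁴ = P·diag(16, 1)·P⁻¹ = [[-44, -90], [30, 61]].
The requested entry is 61.

61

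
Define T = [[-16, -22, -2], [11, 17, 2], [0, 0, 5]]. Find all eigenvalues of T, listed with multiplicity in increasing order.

Characteristic polynomial: p(s) = s^3 - 6s^2 - 25s + 150 = (s - 6)(s - 5)(s + 5).
Roots (with multiplicity): -5, 5, 6.

-5, 5, 6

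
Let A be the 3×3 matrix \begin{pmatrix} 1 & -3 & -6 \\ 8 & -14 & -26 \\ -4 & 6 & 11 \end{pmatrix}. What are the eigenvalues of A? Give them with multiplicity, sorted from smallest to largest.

-2, -1, 1

Characteristic polynomial: p(λ) = λ^3 + 2λ^2 - λ - 2 = (λ - 1)(λ + 1)(λ + 2).
Roots (with multiplicity): -2, -1, 1.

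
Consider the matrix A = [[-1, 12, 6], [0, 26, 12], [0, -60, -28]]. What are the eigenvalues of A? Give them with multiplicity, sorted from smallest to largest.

-4, -1, 2

Characteristic polynomial: p(t) = t^3 + 3t^2 - 6t - 8 = (t - 2)(t + 1)(t + 4).
Roots (with multiplicity): -4, -1, 2.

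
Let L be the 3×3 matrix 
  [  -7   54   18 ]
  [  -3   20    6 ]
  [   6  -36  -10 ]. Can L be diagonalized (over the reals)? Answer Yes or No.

Characteristic polynomial: p(μ) = μ^3 - 3μ^2 + 4 = (μ - 2)^2(μ + 1).
μ = 2 has algebraic multiplicity 2; rank(L − 2I) = 1, so geometric multiplicity = 2.
Every eigenvalue has geometric = algebraic multiplicity, so L is diagonalizable.

Yes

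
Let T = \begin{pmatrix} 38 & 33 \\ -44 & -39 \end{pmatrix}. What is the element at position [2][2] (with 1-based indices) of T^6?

Characteristic polynomial: λ^2 + λ - 30 = (λ - 5)(λ + 6), so the eigenvalues are -6, 5.
λ=5: eigenvector (1, -1).
λ=-6: eigenvector (-3, 4).
P = [[1, -3], [-1, 4]], D = diag(5, -6), P⁻¹ = [[4, 3], [1, 1]].
T⁶ = P·diag(15625, 46656)·P⁻¹ = [[-77468, -93093], [124124, 139749]].
The requested entry is 139749.

139749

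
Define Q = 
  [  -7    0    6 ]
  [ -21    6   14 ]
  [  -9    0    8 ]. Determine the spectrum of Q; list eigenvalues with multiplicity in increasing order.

-1, 2, 6

Characteristic polynomial: p(λ) = λ^3 - 7λ^2 + 4λ + 12 = (λ - 6)(λ - 2)(λ + 1).
Roots (with multiplicity): -1, 2, 6.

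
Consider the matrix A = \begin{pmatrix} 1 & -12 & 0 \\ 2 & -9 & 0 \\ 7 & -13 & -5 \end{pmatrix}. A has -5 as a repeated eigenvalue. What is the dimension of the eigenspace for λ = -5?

1

A + 5I = [[6, -12, 0], [2, -4, 0], [7, -13, 0]].
This matrix has rank 2, so its null space has dimension 3 − 2 = 1.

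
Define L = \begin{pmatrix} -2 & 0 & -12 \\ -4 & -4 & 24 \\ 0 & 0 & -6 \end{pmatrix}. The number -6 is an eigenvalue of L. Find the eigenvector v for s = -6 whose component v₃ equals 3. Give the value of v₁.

L + 6I = [[4, 0, -12], [-4, 2, 24], [0, 0, 0]].
Solving (L + 6I)v = 0 gives the eigenspace spanned by (9, -18, 3).
With v₃ = 3, v = (9, -18, 3), so v₁ = 9.

9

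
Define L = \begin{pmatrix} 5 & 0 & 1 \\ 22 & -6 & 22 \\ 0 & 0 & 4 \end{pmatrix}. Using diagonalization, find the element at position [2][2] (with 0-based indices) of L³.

64

Characteristic polynomial: s^3 - 3s^2 - 34s + 120 = (s - 5)(s - 4)(s + 6), so the eigenvalues are -6, 4, 5.
s=5: eigenvector (1, 2, 0).
s=-6: eigenvector (0, 1, 0).
s=4: eigenvector (-1, 0, 1).
P = [[1, 0, -1], [2, 1, 0], [0, 0, 1]], D = diag(5, -6, 4), P⁻¹ = [[1, 0, 1], [-2, 1, -2], [0, 0, 1]].
L³ = P·diag(125, -216, 64)·P⁻¹ = [[125, 0, 61], [682, -216, 682], [0, 0, 64]].
The requested entry is 64.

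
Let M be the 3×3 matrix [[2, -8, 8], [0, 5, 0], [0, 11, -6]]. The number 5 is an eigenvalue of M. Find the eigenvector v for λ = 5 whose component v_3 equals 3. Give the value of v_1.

M − 5I = [[-3, -8, 8], [0, 0, 0], [0, 11, -11]].
Solving (M − 5I)v = 0 gives the eigenspace spanned by (0, 3, 3).
With v_3 = 3, v = (0, 3, 3), so v_1 = 0.

0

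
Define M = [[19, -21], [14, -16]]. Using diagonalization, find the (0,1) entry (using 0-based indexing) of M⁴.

-1827

Characteristic polynomial: μ^2 - 3μ - 10 = (μ - 5)(μ + 2), so the eigenvalues are -2, 5.
μ=5: eigenvector (-3, -2).
μ=-2: eigenvector (-1, -1).
P = [[-3, -1], [-2, -1]], D = diag(5, -2), P⁻¹ = [[-1, 1], [2, -3]].
M⁴ = P·diag(625, 16)·P⁻¹ = [[1843, -1827], [1218, -1202]].
The requested entry is -1827.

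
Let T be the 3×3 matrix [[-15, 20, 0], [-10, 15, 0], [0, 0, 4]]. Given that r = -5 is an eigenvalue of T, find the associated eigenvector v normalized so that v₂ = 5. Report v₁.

T + 5I = [[-10, 20, 0], [-10, 20, 0], [0, 0, 9]].
Solving (T + 5I)v = 0 gives the eigenspace spanned by (10, 5, 0).
With v₂ = 5, v = (10, 5, 0), so v₁ = 10.

10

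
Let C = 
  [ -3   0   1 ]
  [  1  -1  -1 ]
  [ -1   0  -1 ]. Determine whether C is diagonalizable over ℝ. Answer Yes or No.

Characteristic polynomial: p(r) = r^3 + 5r^2 + 8r + 4 = (r + 1)(r + 2)^2.
r = -2 has algebraic multiplicity 2; rank(C + 2I) = 2, so geometric multiplicity = 1.
Geometric multiplicity < algebraic multiplicity, so C is not diagonalizable.

No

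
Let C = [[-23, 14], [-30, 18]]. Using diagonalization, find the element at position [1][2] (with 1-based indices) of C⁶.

-9310

Characteristic polynomial: t^2 + 5t + 6 = (t + 2)(t + 3), so the eigenvalues are -3, -2.
t=-2: eigenvector (2, 3).
t=-3: eigenvector (7, 10).
P = [[2, 7], [3, 10]], D = diag(-2, -3), P⁻¹ = [[-10, 7], [3, -2]].
C⁶ = P·diag(64, 729)·P⁻¹ = [[14029, -9310], [19950, -13236]].
The requested entry is -9310.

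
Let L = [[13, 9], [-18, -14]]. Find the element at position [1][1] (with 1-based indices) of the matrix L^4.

-113

Characteristic polynomial: t^2 + t - 20 = (t - 4)(t + 5), so the eigenvalues are -5, 4.
t=-5: eigenvector (1, -2).
t=4: eigenvector (1, -1).
P = [[1, 1], [-2, -1]], D = diag(-5, 4), P⁻¹ = [[-1, -1], [2, 1]].
L⁴ = P·diag(625, 256)·P⁻¹ = [[-113, -369], [738, 994]].
The requested entry is -113.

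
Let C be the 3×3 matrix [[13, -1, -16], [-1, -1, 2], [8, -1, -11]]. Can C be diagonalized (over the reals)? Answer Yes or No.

Characteristic polynomial: p(λ) = λ^3 - λ^2 - 16λ - 20 = (λ - 5)(λ + 2)^2.
λ = -2 has algebraic multiplicity 2; rank(C + 2I) = 2, so geometric multiplicity = 1.
Geometric multiplicity < algebraic multiplicity, so C is not diagonalizable.

No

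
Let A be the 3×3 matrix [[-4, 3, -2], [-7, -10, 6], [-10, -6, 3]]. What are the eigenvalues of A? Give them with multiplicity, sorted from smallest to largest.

Characteristic polynomial: p(s) = s^3 + 11s^2 + 35s + 25 = (s + 1)(s + 5)^2.
Roots (with multiplicity): -5, -5, -1.

-5, -5, -1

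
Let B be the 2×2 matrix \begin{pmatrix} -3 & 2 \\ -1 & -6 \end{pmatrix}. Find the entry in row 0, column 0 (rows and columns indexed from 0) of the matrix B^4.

-113

Characteristic polynomial: r^2 + 9r + 20 = (r + 4)(r + 5), so the eigenvalues are -5, -4.
r=-5: eigenvector (-1, 1).
r=-4: eigenvector (-2, 1).
P = [[-1, -2], [1, 1]], D = diag(-5, -4), P⁻¹ = [[1, 2], [-1, -1]].
B⁴ = P·diag(625, 256)·P⁻¹ = [[-113, -738], [369, 994]].
The requested entry is -113.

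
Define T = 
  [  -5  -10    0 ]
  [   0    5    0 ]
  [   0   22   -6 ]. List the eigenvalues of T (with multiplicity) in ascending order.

Characteristic polynomial: p(s) = s^3 + 6s^2 - 25s - 150 = (s - 5)(s + 5)(s + 6).
Roots (with multiplicity): -6, -5, 5.

-6, -5, 5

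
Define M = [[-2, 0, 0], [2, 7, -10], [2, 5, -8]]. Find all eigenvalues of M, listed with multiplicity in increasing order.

-3, -2, 2

Characteristic polynomial: p(s) = s^3 + 3s^2 - 4s - 12 = (s - 2)(s + 2)(s + 3).
Roots (with multiplicity): -3, -2, 2.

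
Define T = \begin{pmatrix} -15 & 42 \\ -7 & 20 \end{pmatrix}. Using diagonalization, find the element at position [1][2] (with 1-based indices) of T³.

1302

Characteristic polynomial: r^2 - 5r - 6 = (r - 6)(r + 1), so the eigenvalues are -1, 6.
r=6: eigenvector (-2, -1).
r=-1: eigenvector (3, 1).
P = [[-2, 3], [-1, 1]], D = diag(6, -1), P⁻¹ = [[1, -3], [1, -2]].
T³ = P·diag(216, -1)·P⁻¹ = [[-435, 1302], [-217, 650]].
The requested entry is 1302.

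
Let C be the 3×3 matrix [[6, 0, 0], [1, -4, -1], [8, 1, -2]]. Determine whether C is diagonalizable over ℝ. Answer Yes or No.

No

Characteristic polynomial: p(s) = s^3 - 27s - 54 = (s - 6)(s + 3)^2.
s = -3 has algebraic multiplicity 2; rank(C + 3I) = 2, so geometric multiplicity = 1.
Geometric multiplicity < algebraic multiplicity, so C is not diagonalizable.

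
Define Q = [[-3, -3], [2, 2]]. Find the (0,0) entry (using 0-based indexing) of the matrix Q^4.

Characteristic polynomial: s^2 + s = s(s + 1), so the eigenvalues are -1, 0.
s=-1: eigenvector (-3, 2).
s=0: eigenvector (-1, 1).
P = [[-3, -1], [2, 1]], D = diag(-1, 0), P⁻¹ = [[-1, -1], [2, 3]].
Q⁴ = P·diag(1, 0)·P⁻¹ = [[3, 3], [-2, -2]].
The requested entry is 3.

3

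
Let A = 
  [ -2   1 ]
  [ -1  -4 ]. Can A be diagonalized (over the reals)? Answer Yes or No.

No

Characteristic polynomial: p(t) = t^2 + 6t + 9 = (t + 3)^2.
t = -3 has algebraic multiplicity 2; rank(A + 3I) = 1, so geometric multiplicity = 1.
Geometric multiplicity < algebraic multiplicity, so A is not diagonalizable.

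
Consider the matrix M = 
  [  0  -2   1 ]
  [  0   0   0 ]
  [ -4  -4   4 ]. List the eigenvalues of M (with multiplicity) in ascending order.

0, 2, 2

Characteristic polynomial: p(μ) = μ^3 - 4μ^2 + 4μ = μ(μ - 2)^2.
Roots (with multiplicity): 0, 2, 2.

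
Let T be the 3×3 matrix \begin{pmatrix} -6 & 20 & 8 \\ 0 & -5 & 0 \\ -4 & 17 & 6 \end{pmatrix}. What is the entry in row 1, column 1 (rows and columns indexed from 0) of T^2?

25

Characteristic polynomial: μ^3 + 5μ^2 - 4μ - 20 = (μ - 2)(μ + 2)(μ + 5), so the eigenvalues are -5, -2, 2.
μ=-2: eigenvector (2, 0, 1).
μ=-5: eigenvector (-4, 1, -3).
μ=2: eigenvector (1, 0, 1).
P = [[2, -4, 1], [0, 1, 0], [1, -3, 1]], D = diag(-2, -5, 2), P⁻¹ = [[1, 1, -1], [0, 1, 0], [-1, 2, 2]].
T² = P·diag(4, 25, 4)·P⁻¹ = [[4, -84, 0], [0, 25, 0], [0, -63, 4]].
The requested entry is 25.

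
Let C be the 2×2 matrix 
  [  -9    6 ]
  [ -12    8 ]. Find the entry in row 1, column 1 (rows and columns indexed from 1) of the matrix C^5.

-9

Characteristic polynomial: r^2 + r = r(r + 1), so the eigenvalues are -1, 0.
r=0: eigenvector (-2, -3).
r=-1: eigenvector (3, 4).
P = [[-2, 3], [-3, 4]], D = diag(0, -1), P⁻¹ = [[4, -3], [3, -2]].
C⁵ = P·diag(0, -1)·P⁻¹ = [[-9, 6], [-12, 8]].
The requested entry is -9.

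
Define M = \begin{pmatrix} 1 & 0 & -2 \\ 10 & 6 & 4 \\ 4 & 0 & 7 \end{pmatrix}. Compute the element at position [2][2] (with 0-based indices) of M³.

223

Characteristic polynomial: s^3 - 14s^2 + 63s - 90 = (s - 6)(s - 5)(s - 3), so the eigenvalues are 3, 5, 6.
s=3: eigenvector (1, -2, -1).
s=6: eigenvector (0, 1, 0).
s=5: eigenvector (-1, 2, 2).
P = [[1, 0, -1], [-2, 1, 2], [-1, 0, 2]], D = diag(3, 6, 5), P⁻¹ = [[2, 0, 1], [2, 1, 0], [1, 0, 1]].
M³ = P·diag(27, 216, 125)·P⁻¹ = [[-71, 0, -98], [574, 216, 196], [196, 0, 223]].
The requested entry is 223.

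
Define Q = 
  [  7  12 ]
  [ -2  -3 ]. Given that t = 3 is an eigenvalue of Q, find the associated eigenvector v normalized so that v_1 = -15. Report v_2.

5

Q − 3I = [[4, 12], [-2, -6]].
Solving (Q − 3I)v = 0 gives the eigenspace spanned by (-15, 5).
With v_1 = -15, v = (-15, 5), so v_2 = 5.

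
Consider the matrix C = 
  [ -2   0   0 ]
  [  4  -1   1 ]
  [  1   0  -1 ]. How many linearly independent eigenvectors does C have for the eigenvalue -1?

C + 1I = [[-1, 0, 0], [4, 0, 1], [1, 0, 0]].
This matrix has rank 2, so its null space has dimension 3 − 2 = 1.

1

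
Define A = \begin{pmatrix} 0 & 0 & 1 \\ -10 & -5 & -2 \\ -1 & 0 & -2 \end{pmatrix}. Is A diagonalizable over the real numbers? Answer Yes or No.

No

Characteristic polynomial: p(μ) = μ^3 + 7μ^2 + 11μ + 5 = (μ + 1)^2(μ + 5).
μ = -1 has algebraic multiplicity 2; rank(A + 1I) = 2, so geometric multiplicity = 1.
Geometric multiplicity < algebraic multiplicity, so A is not diagonalizable.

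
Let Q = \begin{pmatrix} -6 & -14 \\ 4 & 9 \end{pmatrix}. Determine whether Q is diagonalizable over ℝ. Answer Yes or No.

Characteristic polynomial: p(r) = r^2 - 3r + 2 = (r - 2)(r - 1).
All 2 eigenvalues are distinct, so Q is diagonalizable.

Yes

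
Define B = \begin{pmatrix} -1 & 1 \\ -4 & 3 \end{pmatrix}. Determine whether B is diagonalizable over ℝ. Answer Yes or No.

No

Characteristic polynomial: p(t) = t^2 - 2t + 1 = (t - 1)^2.
t = 1 has algebraic multiplicity 2; rank(B − 1I) = 1, so geometric multiplicity = 1.
Geometric multiplicity < algebraic multiplicity, so B is not diagonalizable.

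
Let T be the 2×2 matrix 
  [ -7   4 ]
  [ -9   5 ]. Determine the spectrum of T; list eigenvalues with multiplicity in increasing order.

-1, -1

Characteristic polynomial: p(s) = s^2 + 2s + 1 = (s + 1)^2.
Roots (with multiplicity): -1, -1.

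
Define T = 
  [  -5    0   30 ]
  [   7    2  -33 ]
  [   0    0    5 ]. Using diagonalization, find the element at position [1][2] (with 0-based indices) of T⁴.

Characteristic polynomial: s^3 - 2s^2 - 25s + 50 = (s - 5)(s - 2)(s + 5), so the eigenvalues are -5, 2, 5.
s=5: eigenvector (3, -4, 1).
s=2: eigenvector (0, 1, 0).
s=-5: eigenvector (1, -1, 0).
P = [[3, 0, 1], [-4, 1, -1], [1, 0, 0]], D = diag(5, 2, -5), P⁻¹ = [[0, 0, 1], [1, 1, 1], [1, 0, -3]].
T⁴ = P·diag(625, 16, 625)·P⁻¹ = [[625, 0, 0], [-609, 16, -609], [0, 0, 625]].
The requested entry is -609.

-609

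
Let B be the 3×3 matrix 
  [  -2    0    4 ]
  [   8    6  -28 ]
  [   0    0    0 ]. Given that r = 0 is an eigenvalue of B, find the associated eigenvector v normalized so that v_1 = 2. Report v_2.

2

B = [[-2, 0, 4], [8, 6, -28], [0, 0, 0]].
Solving (B)v = 0 gives the eigenspace spanned by (2, 2, 1).
With v_1 = 2, v = (2, 2, 1), so v_2 = 2.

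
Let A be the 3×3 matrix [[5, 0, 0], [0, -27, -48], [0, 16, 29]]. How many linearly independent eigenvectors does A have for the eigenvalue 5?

A − 5I = [[0, 0, 0], [0, -32, -48], [0, 16, 24]].
This matrix has rank 1, so its null space has dimension 3 − 1 = 2.

2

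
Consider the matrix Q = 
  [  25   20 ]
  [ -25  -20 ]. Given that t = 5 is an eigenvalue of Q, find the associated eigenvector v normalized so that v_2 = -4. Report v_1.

4

Q − 5I = [[20, 20], [-25, -25]].
Solving (Q − 5I)v = 0 gives the eigenspace spanned by (4, -4).
With v_2 = -4, v = (4, -4), so v_1 = 4.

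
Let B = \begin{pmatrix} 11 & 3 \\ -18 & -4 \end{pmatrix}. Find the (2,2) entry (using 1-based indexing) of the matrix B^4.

-1202

Characteristic polynomial: μ^2 - 7μ + 10 = (μ - 5)(μ - 2), so the eigenvalues are 2, 5.
μ=5: eigenvector (1, -2).
μ=2: eigenvector (-1, 3).
P = [[1, -1], [-2, 3]], D = diag(5, 2), P⁻¹ = [[3, 1], [2, 1]].
B⁴ = P·diag(625, 16)·P⁻¹ = [[1843, 609], [-3654, -1202]].
The requested entry is -1202.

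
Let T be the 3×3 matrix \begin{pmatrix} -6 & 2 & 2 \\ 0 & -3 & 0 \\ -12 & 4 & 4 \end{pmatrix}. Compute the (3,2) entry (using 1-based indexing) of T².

-20

Characteristic polynomial: λ^3 + 5λ^2 + 6λ = λ(λ + 2)(λ + 3), so the eigenvalues are -3, -2, 0.
λ=-2: eigenvector (1, 0, 2).
λ=-3: eigenvector (-2, 1, -4).
λ=0: eigenvector (1, 0, 3).
P = [[1, -2, 1], [0, 1, 0], [2, -4, 3]], D = diag(-2, -3, 0), P⁻¹ = [[3, 2, -1], [0, 1, 0], [-2, 0, 1]].
T² = P·diag(4, 9, 0)·P⁻¹ = [[12, -10, -4], [0, 9, 0], [24, -20, -8]].
The requested entry is -20.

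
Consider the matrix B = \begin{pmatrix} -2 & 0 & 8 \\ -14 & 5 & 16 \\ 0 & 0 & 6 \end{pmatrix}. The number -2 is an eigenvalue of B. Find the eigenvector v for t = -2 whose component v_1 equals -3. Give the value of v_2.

B + 2I = [[0, 0, 8], [-14, 7, 16], [0, 0, 8]].
Solving (B + 2I)v = 0 gives the eigenspace spanned by (-3, -6, 0).
With v_1 = -3, v = (-3, -6, 0), so v_2 = -6.

-6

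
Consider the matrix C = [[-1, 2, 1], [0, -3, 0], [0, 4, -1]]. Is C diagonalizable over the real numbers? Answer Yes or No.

Characteristic polynomial: p(s) = s^3 + 5s^2 + 7s + 3 = (s + 1)^2(s + 3).
s = -1 has algebraic multiplicity 2; rank(C + 1I) = 2, so geometric multiplicity = 1.
Geometric multiplicity < algebraic multiplicity, so C is not diagonalizable.

No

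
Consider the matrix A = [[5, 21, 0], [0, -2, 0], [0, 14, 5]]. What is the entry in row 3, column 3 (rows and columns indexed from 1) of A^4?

Characteristic polynomial: r^3 - 8r^2 + 5r + 50 = (r - 5)^2(r + 2), so the eigenvalues are -2, 5, 5.
r=5: eigenvector (1, 0, 0).
r=-2: eigenvector (-3, 1, -2).
r=5: eigenvector (0, 0, 1).
P = [[1, -3, 0], [0, 1, 0], [0, -2, 1]], D = diag(5, -2, 5), P⁻¹ = [[1, 3, 0], [0, 1, 0], [0, 2, 1]].
A⁴ = P·diag(625, 16, 625)·P⁻¹ = [[625, 1827, 0], [0, 16, 0], [0, 1218, 625]].
The requested entry is 625.

625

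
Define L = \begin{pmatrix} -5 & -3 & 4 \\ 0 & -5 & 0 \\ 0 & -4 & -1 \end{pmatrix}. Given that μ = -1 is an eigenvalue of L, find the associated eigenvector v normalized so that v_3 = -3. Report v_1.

-3

L + 1I = [[-4, -3, 4], [0, -4, 0], [0, -4, 0]].
Solving (L + 1I)v = 0 gives the eigenspace spanned by (-3, 0, -3).
With v_3 = -3, v = (-3, 0, -3), so v_1 = -3.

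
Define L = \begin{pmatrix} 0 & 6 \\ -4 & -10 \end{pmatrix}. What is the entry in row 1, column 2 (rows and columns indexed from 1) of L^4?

Characteristic polynomial: s^2 + 10s + 24 = (s + 4)(s + 6), so the eigenvalues are -6, -4.
s=-4: eigenvector (3, -2).
s=-6: eigenvector (1, -1).
P = [[3, 1], [-2, -1]], D = diag(-4, -6), P⁻¹ = [[1, 1], [-2, -3]].
L⁴ = P·diag(256, 1296)·P⁻¹ = [[-1824, -3120], [2080, 3376]].
The requested entry is -3120.

-3120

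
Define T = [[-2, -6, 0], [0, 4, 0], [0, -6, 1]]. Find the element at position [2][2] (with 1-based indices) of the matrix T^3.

64

Characteristic polynomial: λ^3 - 3λ^2 - 6λ + 8 = (λ - 4)(λ - 1)(λ + 2), so the eigenvalues are -2, 1, 4.
λ=-2: eigenvector (1, 0, 0).
λ=4: eigenvector (-1, 1, -2).
λ=1: eigenvector (0, 0, 1).
P = [[1, -1, 0], [0, 1, 0], [0, -2, 1]], D = diag(-2, 4, 1), P⁻¹ = [[1, 1, 0], [0, 1, 0], [0, 2, 1]].
T³ = P·diag(-8, 64, 1)·P⁻¹ = [[-8, -72, 0], [0, 64, 0], [0, -126, 1]].
The requested entry is 64.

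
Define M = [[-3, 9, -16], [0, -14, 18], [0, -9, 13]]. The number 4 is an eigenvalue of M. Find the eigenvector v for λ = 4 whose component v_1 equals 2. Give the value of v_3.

-2

M − 4I = [[-7, 9, -16], [0, -18, 18], [0, -9, 9]].
Solving (M − 4I)v = 0 gives the eigenspace spanned by (2, -2, -2).
With v_1 = 2, v = (2, -2, -2), so v_3 = -2.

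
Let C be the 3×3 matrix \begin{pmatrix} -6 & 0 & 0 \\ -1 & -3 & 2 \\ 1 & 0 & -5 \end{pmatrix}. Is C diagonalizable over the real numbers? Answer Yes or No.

Yes

Characteristic polynomial: p(λ) = λ^3 + 14λ^2 + 63λ + 90 = (λ + 3)(λ + 5)(λ + 6).
All 3 eigenvalues are distinct, so C is diagonalizable.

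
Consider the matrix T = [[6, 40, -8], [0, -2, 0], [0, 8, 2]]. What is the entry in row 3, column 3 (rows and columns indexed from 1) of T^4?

16

Characteristic polynomial: r^3 - 6r^2 - 4r + 24 = (r - 6)(r - 2)(r + 2), so the eigenvalues are -2, 2, 6.
r=6: eigenvector (1, 0, 0).
r=-2: eigenvector (-7, 1, -2).
r=2: eigenvector (2, 0, 1).
P = [[1, -7, 2], [0, 1, 0], [0, -2, 1]], D = diag(6, -2, 2), P⁻¹ = [[1, 3, -2], [0, 1, 0], [0, 2, 1]].
T⁴ = P·diag(1296, 16, 16)·P⁻¹ = [[1296, 3840, -2560], [0, 16, 0], [0, 0, 16]].
The requested entry is 16.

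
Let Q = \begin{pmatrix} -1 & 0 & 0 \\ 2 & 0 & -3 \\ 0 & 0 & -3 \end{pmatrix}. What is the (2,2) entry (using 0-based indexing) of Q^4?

81

Characteristic polynomial: r^3 + 4r^2 + 3r = r(r + 1)(r + 3), so the eigenvalues are -3, -1, 0.
r=-1: eigenvector (1, -2, 0).
r=0: eigenvector (0, 1, 0).
r=-3: eigenvector (0, 1, 1).
P = [[1, 0, 0], [-2, 1, 1], [0, 0, 1]], D = diag(-1, 0, -3), P⁻¹ = [[1, 0, 0], [2, 1, -1], [0, 0, 1]].
Q⁴ = P·diag(1, 0, 81)·P⁻¹ = [[1, 0, 0], [-2, 0, 81], [0, 0, 81]].
The requested entry is 81.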